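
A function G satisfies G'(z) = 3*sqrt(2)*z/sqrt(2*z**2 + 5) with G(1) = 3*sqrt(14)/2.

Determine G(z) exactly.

G(z) = 3*sqrt(z**2 + 5/2)

G'(z) matches the chain-rule pattern g'(h)*h' with inner function h(z) = z**2 + 5/2; substituting u = h(z) collapses the integral.
A general antiderivative is 3*sqrt(z**2 + 5/2) + C.
The condition gives C = 3*sqrt(14)/2 - (3*sqrt(14)/2) = 0.
So G(z) = 3*sqrt(z**2 + 5/2).
Check: d/dz[3*sqrt(z**2 + 5/2)] = 3*sqrt(2)*z/sqrt(2*z**2 + 5) = G'(z).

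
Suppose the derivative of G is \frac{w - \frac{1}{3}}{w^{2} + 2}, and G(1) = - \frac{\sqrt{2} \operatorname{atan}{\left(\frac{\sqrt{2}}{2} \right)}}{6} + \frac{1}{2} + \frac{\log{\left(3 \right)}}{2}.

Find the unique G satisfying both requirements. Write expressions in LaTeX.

The proposed G(w) is checked by its d/dw: the result must match the given G'(w).
A general antiderivative is \frac{\log{\left(w^{2} + 2 \right)}}{2} - \frac{\sqrt{2} \operatorname{atan}{\left(\frac{\sqrt{2} w}{2} \right)}}{6} + C.
The condition gives C = - \frac{\sqrt{2} \operatorname{atan}{\left(\frac{\sqrt{2}}{2} \right)}}{6} + \frac{1}{2} + \frac{\log{\left(3 \right)}}{2} - (- \frac{\sqrt{2} \operatorname{atan}{\left(\frac{\sqrt{2}}{2} \right)}}{6} + \frac{\log{\left(3 \right)}}{2}) = \frac{1}{2}.
So G(w) = \frac{\log{\left(w^{2} + 2 \right)}}{2} - \frac{\sqrt{2} \operatorname{atan}{\left(\frac{\sqrt{2} w}{2} \right)}}{6} + \frac{1}{2}.
Check: d/dw[\frac{\log{\left(w^{2} + 2 \right)}}{2} - \frac{\sqrt{2} \operatorname{atan}{\left(\frac{\sqrt{2} w}{2} \right)}}{6} + \frac{1}{2}] = \frac{3 w - 1}{3 w^{2} + 6}, which equals G'(w).

G(w) = \frac{\log{\left(w^{2} + 2 \right)}}{2} - \frac{\sqrt{2} \operatorname{atan}{\left(\frac{\sqrt{2} w}{2} \right)}}{6} + \frac{1}{2}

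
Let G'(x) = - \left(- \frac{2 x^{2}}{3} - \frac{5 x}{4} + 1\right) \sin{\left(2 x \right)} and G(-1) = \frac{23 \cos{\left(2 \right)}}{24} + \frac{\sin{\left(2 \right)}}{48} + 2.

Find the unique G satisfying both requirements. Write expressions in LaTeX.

G(x) = - \frac{x^{2} \cos{\left(2 x \right)}}{3} + \frac{x \sin{\left(2 x \right)}}{3} - \frac{5 x \cos{\left(2 x \right)}}{8} + \frac{5 \sin{\left(2 x \right)}}{16} + \frac{2 \cos{\left(2 x \right)}}{3} + 2

Check a candidate G(x) by differentiating: d/dx[G] must match the given G'(x).
A general antiderivative is - \frac{x^{2} \cos{\left(2 x \right)}}{3} + \frac{x \sin{\left(2 x \right)}}{3} - \frac{5 x \cos{\left(2 x \right)}}{8} + \frac{5 \sin{\left(2 x \right)}}{16} + \frac{2 \cos{\left(2 x \right)}}{3} + C.
The condition gives C = \frac{23 \cos{\left(2 \right)}}{24} + \frac{\sin{\left(2 \right)}}{48} + 2 - (\frac{23 \cos{\left(2 \right)}}{24} + \frac{\sin{\left(2 \right)}}{48}) = 2.
So G(x) = - \frac{x^{2} \cos{\left(2 x \right)}}{3} + \frac{x \sin{\left(2 x \right)}}{3} - \frac{5 x \cos{\left(2 x \right)}}{8} + \frac{5 \sin{\left(2 x \right)}}{16} + \frac{2 \cos{\left(2 x \right)}}{3} + 2.
Check: d/dx[- \frac{x^{2} \cos{\left(2 x \right)}}{3} + \frac{x \sin{\left(2 x \right)}}{3} - \frac{5 x \cos{\left(2 x \right)}}{8} + \frac{5 \sin{\left(2 x \right)}}{16} + \frac{2 \cos{\left(2 x \right)}}{3} + 2] = \frac{2 x^{2} \sin{\left(2 x \right)}}{3} + \frac{5 x \sin{\left(2 x \right)}}{4} - \sin{\left(2 x \right)}, which equals G'(x).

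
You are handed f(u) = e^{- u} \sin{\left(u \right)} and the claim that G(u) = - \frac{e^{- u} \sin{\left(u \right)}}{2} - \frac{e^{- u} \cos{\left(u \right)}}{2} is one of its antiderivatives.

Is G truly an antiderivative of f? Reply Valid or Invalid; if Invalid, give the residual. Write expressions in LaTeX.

d/du[G] = e^{- u} \sin{\left(u \right)}
This equals f(u) exactly, so the claim holds.

Valid - differentiating G returns exactly f.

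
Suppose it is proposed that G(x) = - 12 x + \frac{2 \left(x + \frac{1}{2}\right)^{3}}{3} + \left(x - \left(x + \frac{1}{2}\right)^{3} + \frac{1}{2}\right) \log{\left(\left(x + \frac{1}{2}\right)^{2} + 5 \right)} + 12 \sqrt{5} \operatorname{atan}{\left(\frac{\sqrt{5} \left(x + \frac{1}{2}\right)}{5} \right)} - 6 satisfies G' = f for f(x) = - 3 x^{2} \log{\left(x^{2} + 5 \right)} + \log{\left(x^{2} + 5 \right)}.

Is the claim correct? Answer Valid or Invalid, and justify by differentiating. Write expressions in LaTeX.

Invalid: d/dx[G] - f = 3 x^{2} \log{\left(x^{2} + 5 \right)} - 3 x^{2} \log{\left(x^{2} + x + \frac{21}{4} \right)} - 3 x \log{\left(x^{2} + x + \frac{21}{4} \right)} - \log{\left(x^{2} + 5 \right)} + \frac{\log{\left(x^{2} + x + \frac{21}{4} \right)}}{4}, which is not 0.

d/dx[G] = - 3 x^{2} \log{\left(x^{2} + x + \frac{21}{4} \right)} - 3 x \log{\left(x^{2} + x + \frac{21}{4} \right)} + \frac{\log{\left(x^{2} + x + \frac{21}{4} \right)}}{4}
d/dx[G] - f(x) = 3 x^{2} \log{\left(x^{2} + 5 \right)} - 3 x^{2} \log{\left(x^{2} + x + \frac{21}{4} \right)} - 3 x \log{\left(x^{2} + x + \frac{21}{4} \right)} - \log{\left(x^{2} + 5 \right)} + \frac{\log{\left(x^{2} + x + \frac{21}{4} \right)}}{4} != 0.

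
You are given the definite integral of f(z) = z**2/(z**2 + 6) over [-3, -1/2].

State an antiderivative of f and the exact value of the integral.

Any candidate F(z) must reproduce f(z) exactly when differentiated.
F(z) = z - sqrt(6)*atan(sqrt(6)*z/6) is an antiderivative of f.
Check: d/dz[z - sqrt(6)*atan(sqrt(6)*z/6)] = z**2/(z**2 + 6) = f(z).
F(-1/2) = -1/2 + sqrt(6)*atan(sqrt(6)/12); F(-3) = -3 + sqrt(6)*atan(sqrt(6)/2).
Integral = F(-1/2) - F(-3) = -sqrt(6)*atan(sqrt(6)/2) + sqrt(6)*atan(sqrt(6)/12) + 5/2.

Antiderivative: F(z) = z - sqrt(6)*atan(sqrt(6)*z/6); value = -sqrt(6)*atan(sqrt(6)/2) + sqrt(6)*atan(sqrt(6)/12) + 5/2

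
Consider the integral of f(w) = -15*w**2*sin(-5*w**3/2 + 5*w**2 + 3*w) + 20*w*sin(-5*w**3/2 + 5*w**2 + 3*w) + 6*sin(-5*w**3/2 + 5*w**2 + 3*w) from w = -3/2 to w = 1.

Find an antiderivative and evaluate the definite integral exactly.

f matches the chain-rule pattern g'(h)*h' with inner function h(w) = -5*w**3/2 + 5*w**2 + 3*w; substituting u = h(w) collapses the integral.
F(w) = -2*cos(-5*w**3/2 + 5*w**2 + 3*w) is an antiderivative of f.
Check: d/dw[-2*cos(-5*w**3/2 + 5*w**2 + 3*w)] = -15*w**2*sin(-5*w**3/2 + 5*w**2 + 3*w) + 20*w*sin(-5*w**3/2 + 5*w**2 + 3*w) + 6*sin(-5*w**3/2 + 5*w**2 + 3*w) = f(w).
F(1) = -2*cos(11/2); F(-3/2) = -2*cos(243/16).
Integral = F(1) - F(-3/2) = 2*cos(243/16) - 2*cos(11/2).

Antiderivative: F(w) = -2*cos(-5*w**3/2 + 5*w**2 + 3*w); value = 2*cos(243/16) - 2*cos(11/2)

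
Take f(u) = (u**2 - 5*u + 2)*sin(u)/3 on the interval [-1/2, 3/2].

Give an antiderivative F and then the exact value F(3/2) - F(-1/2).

Antiderivative: F(u) = -u**2*cos(u)/3 + 2*u*sin(u)/3 + 5*u*cos(u)/3 - 5*sin(u)/3; value = -2*sin(1/2) - 2*sin(3/2)/3 + 7*cos(3/2)/4 + 11*cos(1/2)/12

Since d/du undoes antidifferentiation here, F'(u) = f(u) is required of F(u).
F(u) = -u**2*cos(u)/3 + 2*u*sin(u)/3 + 5*u*cos(u)/3 - 5*sin(u)/3 is an antiderivative of f.
Check: d/du[-u**2*cos(u)/3 + 2*u*sin(u)/3 + 5*u*cos(u)/3 - 5*sin(u)/3] = u**2*sin(u)/3 - 5*u*sin(u)/3 + 2*sin(u)/3, which equals f(u).
F(3/2) = -2*sin(3/2)/3 + 7*cos(3/2)/4; F(-1/2) = -11*cos(1/2)/12 + 2*sin(1/2).
Integral = F(3/2) - F(-1/2) = -2*sin(1/2) - 2*sin(3/2)/3 + 7*cos(3/2)/4 + 11*cos(1/2)/12.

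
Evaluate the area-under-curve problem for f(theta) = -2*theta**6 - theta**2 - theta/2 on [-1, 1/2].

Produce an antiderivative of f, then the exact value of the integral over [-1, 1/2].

Antiderivative: F(theta) = -theta**2*(24*theta**5 + 28*theta + 21)/84; value = -213/448

The integrand splits into summands that can be handled one at a time.
F(theta) = -theta**2*(24*theta**5 + 28*theta + 21)/84 is an antiderivative of f.
Check: d/dtheta[-theta**2*(24*theta**5 + 28*theta + 21)/84] = -2*theta**6 - theta**2 - theta/2 = f(theta).
F(1/2) = -143/1344; F(-1) = 31/84.
Integral = F(1/2) - F(-1) = -213/448.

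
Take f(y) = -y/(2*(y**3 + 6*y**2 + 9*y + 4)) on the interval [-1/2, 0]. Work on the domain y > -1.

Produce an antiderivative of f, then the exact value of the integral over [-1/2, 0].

Antiderivative: F(y) = -(4*y*log(y + 1) - 4*y*log(y + 4) + 4*log(y + 1) - 4*log(y + 4) + 3)/(18*(y + 1)); value = -2*log(7/2)/9 - 2*log(2)/9 + 1/6 + 2*log(4)/9

The denominator factors as 2*(y + 1)**2*(y + 4); partial fractions split f into directly integrable pieces: 2/(9*(y + 4)) - 2/(9*(y + 1)) + 1/(6*(y + 1)**2).
F(y) = -(4*y*log(y + 1) - 4*y*log(y + 4) + 4*log(y + 1) - 4*log(y + 4) + 3)/(18*(y + 1)) is an antiderivative of f.
Check: d/dy[-(4*y*log(y + 1) - 4*y*log(y + 4) + 4*log(y + 1) - 4*log(y + 4) + 3)/(18*(y + 1))] = -y/(2*y**3 + 12*y**2 + 18*y + 8), which equals f(y).
F(0) = -1/6 + 2*log(4)/9; F(-1/2) = -1/3 + 2*log(2)/9 + 2*log(7/2)/9.
Integral = F(0) - F(-1/2) = -2*log(7/2)/9 - 2*log(2)/9 + 1/6 + 2*log(4)/9.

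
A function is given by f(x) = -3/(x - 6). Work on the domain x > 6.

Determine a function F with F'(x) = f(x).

An antiderivative is F(x) = -3*log(x - 6).

Whatever form F(x) takes, F'(x) = f(x) is non-negotiable.
Check: d/dx[-3*log(x - 6)] = -3/(x - 6) = f(x).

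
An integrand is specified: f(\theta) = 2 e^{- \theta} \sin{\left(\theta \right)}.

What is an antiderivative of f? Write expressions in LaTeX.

An antiderivative is F(\theta) = - e^{- \theta} \sin{\left(\theta \right)} - e^{- \theta} \cos{\left(\theta \right)}.

Whatever form F(\theta) takes, F'(\theta) = f(\theta) is non-negotiable.
Check: d/d\theta[- e^{- \theta} \sin{\left(\theta \right)} - e^{- \theta} \cos{\left(\theta \right)}] = 2 e^{- \theta} \sin{\left(\theta \right)} = f(\theta).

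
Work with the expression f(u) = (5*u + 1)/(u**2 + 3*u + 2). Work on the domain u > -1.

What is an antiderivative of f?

Factor the denominator ((u + 1)*(u + 2)) and decompose: f = 9/(u + 2) - 4/(u + 1); each piece integrates to a log, atan, or power term.
Check: d/du[-4*log(u + 1) + 9*log(u + 2)] = (5*u + 1)/(u**2 + 3*u + 2) = f(u).

An antiderivative is F(u) = -4*log(u + 1) + 9*log(u + 2).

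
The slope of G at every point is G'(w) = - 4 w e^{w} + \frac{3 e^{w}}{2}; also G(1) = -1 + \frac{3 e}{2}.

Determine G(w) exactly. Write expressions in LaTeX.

G'(w) has the shape u'v + uv' for u = \frac{11}{2} - 4 w and v = e^{w} — it is the derivative of the product u*v.
A general antiderivative is \frac{\left(11 - 8 w\right) e^{w}}{2} + C.
The condition gives C = -1 + \frac{3 e}{2} - (\frac{3 e}{2}) = -1.
So G(w) = - \frac{8 w e^{w} - 11 e^{w} + 2}{2}.
Check: d/dw[- \frac{8 w e^{w} - 11 e^{w} + 2}{2}] = - 4 w e^{w} + \frac{3 e^{w}}{2} = G'(w).

G(w) = - \frac{8 w e^{w} - 11 e^{w} + 2}{2}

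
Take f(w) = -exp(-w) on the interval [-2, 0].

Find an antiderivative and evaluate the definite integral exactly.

Antiderivative: F(w) = exp(-w); value = 1 - exp(2)

Differentiate the proposed F(w) back; it has to land on f(w) exactly.
F(w) = exp(-w) is an antiderivative of f.
Check: d/dw[exp(-w)] = -exp(-w) = f(w).
F(0) = 1; F(-2) = exp(2).
Integral = F(0) - F(-2) = 1 - exp(2).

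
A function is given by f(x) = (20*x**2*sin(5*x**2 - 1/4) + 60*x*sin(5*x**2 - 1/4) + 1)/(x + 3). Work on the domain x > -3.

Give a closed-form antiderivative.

For F(x) to be correct the identity F'(x) - f(x) = 0 must hold.
Check: d/dx[log(x + 3) - 2*cos(5*x**2 - 1/4)] = (20*x**2*sin(5*x**2 - 1/4) + 60*x*sin(5*x**2 - 1/4) + 1)/(x + 3) = f(x).

An antiderivative is F(x) = log(x + 3) - 2*cos(5*x**2 - 1/4).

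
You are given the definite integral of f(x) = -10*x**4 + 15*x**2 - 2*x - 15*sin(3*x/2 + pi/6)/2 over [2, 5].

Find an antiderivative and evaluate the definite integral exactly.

Antiderivative: F(x) = -2*x**5 + 5*x**3 - x**2 + 5*cos(3*x/2 + pi/6); value = -5622 + 5*cos(pi/6 + 15/2) - 5*cos(pi/6 + 3)

Integrate term by term and add the pieces.
F(x) = -2*x**5 + 5*x**3 - x**2 + 5*cos(3*x/2 + pi/6) is an antiderivative of f.
Check: d/dx[-2*x**5 + 5*x**3 - x**2 + 5*cos(3*x/2 + pi/6)] = -10*x**4 + 15*x**2 - 2*x - 15*sin(3*x/2 + pi/6)/2 = f(x).
F(5) = -5650 + 5*cos(pi/6 + 15/2); F(2) = -28 + 5*cos(pi/6 + 3).
Integral = F(5) - F(2) = -5622 + 5*cos(pi/6 + 15/2) - 5*cos(pi/6 + 3).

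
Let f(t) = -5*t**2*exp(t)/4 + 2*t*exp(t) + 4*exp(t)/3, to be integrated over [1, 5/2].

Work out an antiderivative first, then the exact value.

f has the shape u'v + uv' for u = -5*t**2/4 + 9*t/2 - 19/6 and v = exp(t) — it is the derivative of the product u*v.
F(t) = (-15*t**2 + 54*t - 38)*exp(t)/12 is an antiderivative of f.
Check: d/dt[(-15*t**2 + 54*t - 38)*exp(t)/12] = -5*t**2*exp(t)/4 + 2*t*exp(t) + 4*exp(t)/3 = f(t).
F(5/2) = 13*exp(5/2)/48; F(1) = exp(1)/12.
Integral = F(5/2) - F(1) = -exp(1)/12 + 13*exp(5/2)/48.

Antiderivative: F(t) = (-15*t**2 + 54*t - 38)*exp(t)/12; value = -exp(1)/12 + 13*exp(5/2)/48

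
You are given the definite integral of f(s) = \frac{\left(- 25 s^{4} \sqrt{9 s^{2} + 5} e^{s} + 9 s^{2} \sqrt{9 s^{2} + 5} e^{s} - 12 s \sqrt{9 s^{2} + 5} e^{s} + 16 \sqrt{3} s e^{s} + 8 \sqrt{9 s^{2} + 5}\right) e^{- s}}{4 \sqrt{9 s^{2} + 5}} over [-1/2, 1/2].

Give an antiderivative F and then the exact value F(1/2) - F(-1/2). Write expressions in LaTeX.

Antiderivative: F(s) = - \frac{5 s^{5}}{4} + \frac{3 s^{3}}{4} - \frac{3 s^{2}}{2} + \frac{4 \sqrt{3 s^{2} + \frac{5}{3}}}{3} - 2 e^{- s}; value = - \frac{2}{e^{\frac{1}{2}}} + \frac{7}{64} + 2 e^{\frac{1}{2}}

An antiderivative F(s) passes only if d/ds[F] lands on f(s) exactly.
F(s) = - \frac{5 s^{5}}{4} + \frac{3 s^{3}}{4} - \frac{3 s^{2}}{2} + \frac{4 \sqrt{3 s^{2} + \frac{5}{3}}}{3} - 2 e^{- s} is an antiderivative of f.
Check: d/ds[- \frac{5 s^{5}}{4} + \frac{3 s^{3}}{4} - \frac{3 s^{2}}{2} + \frac{4 \sqrt{3 s^{2} + \frac{5}{3}}}{3} - 2 e^{- s}] = \frac{\left(- 25 s^{4} \sqrt{9 s^{2} + 5} e^{s} + 9 s^{2} \sqrt{9 s^{2} + 5} e^{s} - 12 s \sqrt{9 s^{2} + 5} e^{s} + 16 \sqrt{3} s e^{s} + 8 \sqrt{9 s^{2} + 5}\right) e^{- s}}{4 \sqrt{9 s^{2} + 5}} = f(s).
F(1/2) = - \frac{2}{e^{\frac{1}{2}}} - \frac{41}{128} + \frac{2 \sqrt{87}}{9}; F(-1/2) = - 2 e^{\frac{1}{2}} - \frac{55}{128} + \frac{2 \sqrt{87}}{9}.
Integral = F(1/2) - F(-1/2) = - \frac{2}{e^{\frac{1}{2}}} + \frac{7}{64} + 2 e^{\frac{1}{2}}.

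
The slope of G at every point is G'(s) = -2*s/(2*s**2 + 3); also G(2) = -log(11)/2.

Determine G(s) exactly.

G(s) = -log(2*s**2 + 3)/2

G'(s) matches the chain-rule pattern g'(h)*h' with inner function h(s) = 2*s**2 + 3; substituting u = h(s) collapses the integral.
A general antiderivative is -log(2*s**2 + 3)/2 + C.
The condition gives C = -log(11)/2 - (-log(11)/2) = 0.
So G(s) = -log(2*s**2 + 3)/2.
Check: d/ds[-log(2*s**2 + 3)/2] = -2*s/(2*s**2 + 3) = G'(s).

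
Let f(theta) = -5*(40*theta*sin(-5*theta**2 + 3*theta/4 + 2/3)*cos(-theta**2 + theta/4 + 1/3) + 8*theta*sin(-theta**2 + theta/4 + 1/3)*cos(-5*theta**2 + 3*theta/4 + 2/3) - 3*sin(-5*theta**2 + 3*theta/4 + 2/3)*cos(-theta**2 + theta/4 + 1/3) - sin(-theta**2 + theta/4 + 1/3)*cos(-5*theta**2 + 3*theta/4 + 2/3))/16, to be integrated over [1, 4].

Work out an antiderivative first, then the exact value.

Antiderivative: F(theta) = -5*cos(-5*theta**2 + 3*theta/4 + 2/3)*cos(-theta**2 + theta/4 + 1/3)/4; value = 5*cos(5/12)*cos(43/12)/4 - 5*cos(44/3)*cos(229/3)/4

f has the shape u'v + uv' for u = -5*cos(-theta**2 + theta/4 + 1/3)/4 and v = cos(-5*theta**2 + 3*theta/4 + 2/3) — it is the derivative of the product u*v.
F(theta) = -5*cos(-5*theta**2 + 3*theta/4 + 2/3)*cos(-theta**2 + theta/4 + 1/3)/4 is an antiderivative of f.
Check: d/dtheta[-5*cos(-5*theta**2 + 3*theta/4 + 2/3)*cos(-theta**2 + theta/4 + 1/3)/4] = -25*theta*sin(-5*theta**2 + 3*theta/4 + 2/3)*cos(-theta**2 + theta/4 + 1/3)/2 - 5*theta*sin(-theta**2 + theta/4 + 1/3)*cos(-5*theta**2 + 3*theta/4 + 2/3)/2 + 15*sin(-5*theta**2 + 3*theta/4 + 2/3)*cos(-theta**2 + theta/4 + 1/3)/16 + 5*sin(-theta**2 + theta/4 + 1/3)*cos(-5*theta**2 + 3*theta/4 + 2/3)/16, which equals f(theta).
F(4) = -5*cos(44/3)*cos(229/3)/4; F(1) = -5*cos(5/12)*cos(43/12)/4.
Integral = F(4) - F(1) = 5*cos(5/12)*cos(43/12)/4 - 5*cos(44/3)*cos(229/3)/4.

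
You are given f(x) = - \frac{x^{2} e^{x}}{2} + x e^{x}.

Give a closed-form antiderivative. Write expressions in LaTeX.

f has the shape u'v + uv' for u = - \frac{x^{2}}{2} + 2 x - 2 and v = e^{x} — it is the derivative of the product u*v.
Check: d/dx[\frac{\left(- x^{2} + 4 x - 4\right) e^{x}}{2}] = - \frac{x^{2} e^{x}}{2} + x e^{x} = f(x).

An antiderivative is F(x) = \frac{\left(- x^{2} + 4 x - 4\right) e^{x}}{2}.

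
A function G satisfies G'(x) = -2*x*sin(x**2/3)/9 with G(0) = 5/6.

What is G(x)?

G(x) = (2*cos(x**2/3) + 3)/6

G'(x) matches the chain-rule pattern g'(h)*h' with inner function h(x) = x**2/3; substituting u = h(x) collapses the integral.
A general antiderivative is cos(x**2/3)/3 + C.
The condition gives C = 5/6 - (1/3) = 1/2.
So G(x) = (2*cos(x**2/3) + 3)/6.
Check: d/dx[(2*cos(x**2/3) + 3)/6] = -2*x*sin(x**2/3)/9 = G'(x).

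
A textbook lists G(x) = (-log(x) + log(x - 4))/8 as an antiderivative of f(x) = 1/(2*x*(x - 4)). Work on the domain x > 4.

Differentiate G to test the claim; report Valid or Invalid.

Valid: G'(x) = f(x).

d/dx[G] = 1/(2*x**2 - 8*x)
This equals f(x) exactly, so the claim holds.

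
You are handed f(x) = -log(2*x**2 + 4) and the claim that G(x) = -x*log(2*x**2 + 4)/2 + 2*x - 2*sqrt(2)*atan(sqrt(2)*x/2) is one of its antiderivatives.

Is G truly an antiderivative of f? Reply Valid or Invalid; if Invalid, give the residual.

d/dx[G] = (-x**2*log(x**2 + 2) - x**2*log(2) + 2*x**2 - 2*log(x**2 + 2) - 2*log(2))/(2*x**2 + 4)
d/dx[G] - f(x) = (x**2*log(x**2 + 2) + x**2*log(2) + 2*x**2 + 2*log(x**2 + 2) + 2*log(2))/(2*x**2 + 4) != 0.

Invalid: d/dx[G] - f = (x**2*log(x**2 + 2) + x**2*log(2) + 2*x**2 + 2*log(x**2 + 2) + 2*log(2))/(2*x**2 + 4), which is not 0.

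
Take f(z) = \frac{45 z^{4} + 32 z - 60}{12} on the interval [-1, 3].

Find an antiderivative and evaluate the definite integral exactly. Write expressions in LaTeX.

Antiderivative: F(z) = \frac{3 z^{5}}{4} + \frac{4 z^{2}}{3} - 5 z; value = \frac{521}{3}

An antiderivative F(z) passes only if d/dz[F] lands on f(z) exactly.
F(z) = \frac{3 z^{5}}{4} + \frac{4 z^{2}}{3} - 5 z is an antiderivative of f.
Check: d/dz[\frac{3 z^{5}}{4} + \frac{4 z^{2}}{3} - 5 z] = \frac{15 z^{4}}{4} + \frac{8 z}{3} - 5, which equals f(z).
F(3) = \frac{717}{4}; F(-1) = \frac{67}{12}.
Integral = F(3) - F(-1) = \frac{521}{3}.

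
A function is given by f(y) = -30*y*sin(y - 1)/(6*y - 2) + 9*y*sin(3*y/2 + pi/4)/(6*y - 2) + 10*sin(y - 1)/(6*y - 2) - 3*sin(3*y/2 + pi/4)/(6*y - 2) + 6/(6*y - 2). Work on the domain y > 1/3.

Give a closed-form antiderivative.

An antiderivative is F(y) = log(3*y - 1) + 5*cos(y - 1) - cos(3*y/2 + pi/4).

Integrate term by term and add the pieces.
Check: d/dy[log(3*y - 1) + 5*cos(y - 1) - cos(3*y/2 + pi/4)] = (-30*y*sin(y - 1) + 9*y*sin(3*y/2 + pi/4) + 10*sin(y - 1) - 3*sin(3*y/2 + pi/4) + 6)/(6*y - 2), which equals f(y).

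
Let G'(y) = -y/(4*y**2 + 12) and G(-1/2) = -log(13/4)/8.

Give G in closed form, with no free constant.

G'(y) matches the chain-rule pattern g'(h)*h' with inner function h(y) = y**2 + 3; substituting u = h(y) collapses the integral.
A general antiderivative is -log(y**2 + 3)/8 + C.
The condition gives C = -log(13/4)/8 - (-log(13/4)/8) = 0.
So G(y) = -log(y**2 + 3)/8.
Check: d/dy[-log(y**2 + 3)/8] = -y/(4*y**2 + 12) = G'(y).

G(y) = -log(y**2 + 3)/8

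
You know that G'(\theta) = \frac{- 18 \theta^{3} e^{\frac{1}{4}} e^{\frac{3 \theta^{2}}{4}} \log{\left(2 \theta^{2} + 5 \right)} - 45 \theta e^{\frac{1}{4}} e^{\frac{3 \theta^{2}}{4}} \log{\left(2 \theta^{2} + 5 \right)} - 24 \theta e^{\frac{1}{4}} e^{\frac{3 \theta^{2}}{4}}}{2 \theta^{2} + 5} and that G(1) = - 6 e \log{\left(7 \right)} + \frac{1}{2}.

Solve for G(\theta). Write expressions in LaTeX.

G'(\theta) has the shape u'v + uv' for u = - 6 e^{\frac{3 \theta^{2}}{4} + \frac{1}{4}} and v = \log{\left(2 \theta^{2} + 5 \right)} — it is the derivative of the product u*v.
A general antiderivative is - 6 e^{\frac{3 \theta^{2}}{4} + \frac{1}{4}} \log{\left(2 \theta^{2} + 5 \right)} + C.
The condition gives C = - 6 e \log{\left(7 \right)} + \frac{1}{2} - (- 6 e \log{\left(7 \right)}) = \frac{1}{2}.
So G(\theta) = \frac{- 12 e^{\frac{3 \theta^{2}}{4} + \frac{1}{4}} \log{\left(2 \theta^{2} + 5 \right)} + 1}{2}.
Check: d/d\theta[\frac{- 12 e^{\frac{3 \theta^{2}}{4} + \frac{1}{4}} \log{\left(2 \theta^{2} + 5 \right)} + 1}{2}] = \frac{- 18 \theta^{3} e^{\frac{1}{4}} e^{\frac{3 \theta^{2}}{4}} \log{\left(2 \theta^{2} + 5 \right)} - 45 \theta e^{\frac{1}{4}} e^{\frac{3 \theta^{2}}{4}} \log{\left(2 \theta^{2} + 5 \right)} - 24 \theta e^{\frac{1}{4}} e^{\frac{3 \theta^{2}}{4}}}{2 \theta^{2} + 5} = G'(\theta).

G(\theta) = \frac{- 12 e^{\frac{3 \theta^{2}}{4} + \frac{1}{4}} \log{\left(2 \theta^{2} + 5 \right)} + 1}{2}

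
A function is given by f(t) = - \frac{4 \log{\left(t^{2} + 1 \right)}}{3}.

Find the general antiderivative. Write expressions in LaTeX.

F(t) = - \frac{4 t \log{\left(t^{2} + 1 \right)}}{3} + \frac{8 t}{3} - \frac{8 \operatorname{atan}{\left(t \right)}}{3} + C

Since d/dt undoes antidifferentiation here, F'(t) = f(t) is required of F(t).
Check: d/dt[- \frac{4 t \log{\left(t^{2} + 1 \right)}}{3} + \frac{8 t}{3} - \frac{8 \operatorname{atan}{\left(t \right)}}{3}] = - \frac{4 \log{\left(t^{2} + 1 \right)}}{3} = f(t).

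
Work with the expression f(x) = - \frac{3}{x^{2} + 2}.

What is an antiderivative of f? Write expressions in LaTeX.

A first test for any F(x): its x-derivative must equal f(x) identically.
Check: d/dx[- \frac{3 \sqrt{2} \operatorname{atan}{\left(\frac{\sqrt{2} x}{2} \right)}}{2}] = - \frac{3}{x^{2} + 2} = f(x).

An antiderivative is F(x) = - \frac{3 \sqrt{2} \operatorname{atan}{\left(\frac{\sqrt{2} x}{2} \right)}}{2}.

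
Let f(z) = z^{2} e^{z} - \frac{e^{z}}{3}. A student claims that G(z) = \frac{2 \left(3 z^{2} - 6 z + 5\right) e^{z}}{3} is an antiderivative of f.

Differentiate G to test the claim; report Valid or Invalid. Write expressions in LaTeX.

d/dz[G] = 2 z^{2} e^{z} - \frac{2 e^{z}}{3}
d/dz[G] - f(z) = z^{2} e^{z} - \frac{e^{z}}{3} != 0.

Invalid: d/dz[G] - f = z^{2} e^{z} - \frac{e^{z}}{3}, which is not 0.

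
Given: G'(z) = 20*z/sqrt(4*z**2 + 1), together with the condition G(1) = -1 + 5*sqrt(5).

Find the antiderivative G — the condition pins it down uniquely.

G(z) = 5*sqrt(4*z**2 + 1) - 1

G'(z) matches the chain-rule pattern g'(h)*h' with inner function h(z) = 4*z**2 + 1; substituting u = h(z) collapses the integral.
A general antiderivative is 5*sqrt(4*z**2 + 1) + C.
The condition gives C = -1 + 5*sqrt(5) - (5*sqrt(5)) = -1.
So G(z) = 5*sqrt(4*z**2 + 1) - 1.
Check: d/dz[5*sqrt(4*z**2 + 1) - 1] = 20*z/sqrt(4*z**2 + 1) = G'(z).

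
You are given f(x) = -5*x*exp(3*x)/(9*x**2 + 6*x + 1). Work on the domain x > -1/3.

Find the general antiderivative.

f has the shape u'v + uv' for u = -5/(9*(3*x + 1)) and v = exp(3*x) — it is the derivative of the product u*v.
Check: d/dx[-5*exp(3*x)/(9*(3*x + 1))] = -5*x*exp(3*x)/(9*x**2 + 6*x + 1) = f(x).

F(x) = -5*exp(3*x)/(9*(3*x + 1)) + C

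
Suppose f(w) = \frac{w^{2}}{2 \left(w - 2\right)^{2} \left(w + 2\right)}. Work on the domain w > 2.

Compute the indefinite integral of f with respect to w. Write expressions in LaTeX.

The denominator factors as 2 \left(w - 2\right)^{2} \left(w + 2\right); partial fractions split f into directly integrable pieces: \frac{1}{8 \left(w + 2\right)} + \frac{3}{8 \left(w - 2\right)} + \frac{1}{2 \left(w - 2\right)^{2}}.
Check: d/dw[\frac{3 \log{\left(w - 2 \right)}}{8} + \frac{\log{\left(w + 2 \right)}}{8} - \frac{1}{2 w - 4}] = \frac{w^{2}}{2 w^{3} - 4 w^{2} - 8 w + 16}, which equals f(w).

F(w) = \frac{3 \log{\left(w - 2 \right)}}{8} + \frac{\log{\left(w + 2 \right)}}{8} - \frac{1}{2 w - 4} + C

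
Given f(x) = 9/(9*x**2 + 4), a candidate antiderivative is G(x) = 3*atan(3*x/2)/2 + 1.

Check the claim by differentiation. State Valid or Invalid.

d/dx[G] = 9/(9*x**2 + 4)
This equals f(x) exactly, so the claim holds.

Valid. The derivative of G reproduces f.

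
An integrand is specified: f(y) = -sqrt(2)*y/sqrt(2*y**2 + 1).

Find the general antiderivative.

F(y) = -sqrt(2)*sqrt(2*y**2 + 1)/2 + C

The substitution u = 4*y**2 + 2 works: f is exactly (dF/du)*(du/dy) for that inner function.
Check: d/dy[-sqrt(2)*sqrt(2*y**2 + 1)/2] = -sqrt(2)*y/sqrt(2*y**2 + 1) = f(y).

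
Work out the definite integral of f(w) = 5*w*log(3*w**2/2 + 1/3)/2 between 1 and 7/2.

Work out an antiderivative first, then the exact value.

Any candidate F(w) must reproduce f(w) exactly when differentiated.
F(w) = 5*w**2*log(3*w**2/2 + 1/3)/4 - 5*w**2/4 + 5*log(9*w**2 + 2)/18 is an antiderivative of f.
Check: d/dw[5*w**2*log(3*w**2/2 + 1/3)/4 - 5*w**2/4 + 5*log(9*w**2 + 2)/18] = 5*w*log(9*w**2 + 2)/2 - 5*w*log(6)/2, which equals f(w).
F(7/2) = -245/16 + 5*log(449/4)/18 + 245*log(449/24)/16; F(1) = -5/4 + 5*log(11)/18 + 5*log(11/6)/4.
Integral = F(7/2) - F(1) = -225/16 - 5*log(11/6)/4 - 5*log(11)/18 + 5*log(449/4)/18 + 245*log(449/24)/16.

Antiderivative: F(w) = 5*w**2*log(3*w**2/2 + 1/3)/4 - 5*w**2/4 + 5*log(9*w**2 + 2)/18; value = -225/16 - 5*log(11/6)/4 - 5*log(11)/18 + 5*log(449/4)/18 + 245*log(449/24)/16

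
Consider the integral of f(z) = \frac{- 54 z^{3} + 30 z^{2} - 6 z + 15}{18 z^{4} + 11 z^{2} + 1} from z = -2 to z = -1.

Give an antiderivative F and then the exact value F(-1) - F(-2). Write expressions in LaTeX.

Any candidate F(z) must reproduce f(z) exactly when differentiated.
F(z) = - \frac{3 \log{\left(4 z^{2} + 2 \right)}}{2} + 5 \operatorname{atan}{\left(3 z \right)} is an antiderivative of f.
Check: d/dz[- \frac{3 \log{\left(4 z^{2} + 2 \right)}}{2} + 5 \operatorname{atan}{\left(3 z \right)}] = \frac{- 54 z^{3} + 30 z^{2} - 6 z + 15}{18 z^{4} + 11 z^{2} + 1} = f(z).
F(-1) = - 5 \operatorname{atan}{\left(3 \right)} - \frac{3 \log{\left(6 \right)}}{2}; F(-2) = - 5 \operatorname{atan}{\left(6 \right)} - \frac{3 \log{\left(18 \right)}}{2}.
Integral = F(-1) - F(-2) = - 5 \operatorname{atan}{\left(3 \right)} - \frac{3 \log{\left(6 \right)}}{2} + \frac{3 \log{\left(18 \right)}}{2} + 5 \operatorname{atan}{\left(6 \right)}.

Antiderivative: F(z) = - \frac{3 \log{\left(4 z^{2} + 2 \right)}}{2} + 5 \operatorname{atan}{\left(3 z \right)}; value = - 5 \operatorname{atan}{\left(3 \right)} - \frac{3 \log{\left(6 \right)}}{2} + \frac{3 \log{\left(18 \right)}}{2} + 5 \operatorname{atan}{\left(6 \right)}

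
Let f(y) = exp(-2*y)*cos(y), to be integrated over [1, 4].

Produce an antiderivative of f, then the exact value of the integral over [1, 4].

Antiderivative: F(y) = -(-sin(y) + 2*cos(y))*exp(-2*y)/5; value = -exp(-2)*sin(1)/5 + exp(-8)*sin(4)/5 - 2*exp(-8)*cos(4)/5 + 2*exp(-2)*cos(1)/5

A candidate is checked by its d/dy: the result must match f(y).
F(y) = -(-sin(y) + 2*cos(y))*exp(-2*y)/5 is an antiderivative of f.
Check: d/dy[-(-sin(y) + 2*cos(y))*exp(-2*y)/5] = exp(-2*y)*cos(y) = f(y).
F(4) = exp(-8)*sin(4)/5 - 2*exp(-8)*cos(4)/5; F(1) = -2*exp(-2)*cos(1)/5 + exp(-2)*sin(1)/5.
Integral = F(4) - F(1) = -exp(-2)*sin(1)/5 + exp(-8)*sin(4)/5 - 2*exp(-8)*cos(4)/5 + 2*exp(-2)*cos(1)/5.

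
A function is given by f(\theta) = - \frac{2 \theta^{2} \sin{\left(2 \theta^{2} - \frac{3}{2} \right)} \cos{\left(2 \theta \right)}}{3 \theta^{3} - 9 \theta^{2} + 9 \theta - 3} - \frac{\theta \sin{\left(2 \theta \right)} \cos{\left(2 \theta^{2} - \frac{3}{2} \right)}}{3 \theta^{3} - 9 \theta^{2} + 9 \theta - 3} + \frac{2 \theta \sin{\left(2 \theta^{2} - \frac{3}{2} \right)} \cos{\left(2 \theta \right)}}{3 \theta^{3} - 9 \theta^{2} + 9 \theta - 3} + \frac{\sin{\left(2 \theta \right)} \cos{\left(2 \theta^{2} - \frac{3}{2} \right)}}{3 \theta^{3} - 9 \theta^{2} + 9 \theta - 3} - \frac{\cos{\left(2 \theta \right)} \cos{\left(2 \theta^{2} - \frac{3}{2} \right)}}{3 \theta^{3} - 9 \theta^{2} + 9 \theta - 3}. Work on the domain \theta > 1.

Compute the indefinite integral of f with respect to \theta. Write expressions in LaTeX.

The integrand splits into summands that can be handled one at a time.
Check: d/d\theta[\frac{3 \cos{\left(2 \theta \right)} \cos{\left(2 \theta^{2} - \frac{3}{2} \right)}}{18 \theta^{2} - 36 \theta + 18}] = \frac{- 2 \theta^{2} \sin{\left(2 \theta^{2} - \frac{3}{2} \right)} \cos{\left(2 \theta \right)} - \theta \sin{\left(2 \theta \right)} \cos{\left(2 \theta^{2} - \frac{3}{2} \right)} + 2 \theta \sin{\left(2 \theta^{2} - \frac{3}{2} \right)} \cos{\left(2 \theta \right)} + \sin{\left(2 \theta \right)} \cos{\left(2 \theta^{2} - \frac{3}{2} \right)} - \cos{\left(2 \theta \right)} \cos{\left(2 \theta^{2} - \frac{3}{2} \right)}}{3 \theta^{3} - 9 \theta^{2} + 9 \theta - 3}, which equals f(\theta).

F(\theta) = \frac{3 \cos{\left(2 \theta \right)} \cos{\left(2 \theta^{2} - \frac{3}{2} \right)}}{18 \theta^{2} - 36 \theta + 18} + C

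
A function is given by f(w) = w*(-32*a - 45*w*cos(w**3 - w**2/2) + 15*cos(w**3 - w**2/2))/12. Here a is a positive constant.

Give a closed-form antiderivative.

An antiderivative is F(w) = -4*a*w**2/3 - 5*sin(w**3 - w**2/2)/4.

Recover f(w) by differentiating a candidate F(w); any mismatch rules it out.
Check: d/dw[-4*a*w**2/3 - 5*sin(w**3 - w**2/2)/4] = -8*a*w/3 - 15*w**2*cos(w**3 - w**2/2)/4 + 5*w*cos(w**3 - w**2/2)/4, which equals f(w).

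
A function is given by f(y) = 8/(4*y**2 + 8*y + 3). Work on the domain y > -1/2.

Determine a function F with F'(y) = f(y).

An antiderivative is F(y) = 2*(log(y + 1/2) - log(y + 3/2)).

Factor the denominator ((2*y + 1)*(2*y + 3)) and decompose: f = -4/(2*y + 3) + 4/(2*y + 1); each piece integrates to a log, atan, or power term.
Check: d/dy[2*(log(y + 1/2) - log(y + 3/2))] = 8/(4*y**2 + 8*y + 3) = f(y).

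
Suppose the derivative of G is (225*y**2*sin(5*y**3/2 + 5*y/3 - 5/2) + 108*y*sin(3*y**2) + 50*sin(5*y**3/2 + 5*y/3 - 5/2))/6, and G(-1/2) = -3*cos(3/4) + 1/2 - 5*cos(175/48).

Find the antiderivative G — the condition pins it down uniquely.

G(y) = -3*cos(3*y**2) - 5*cos(5*y**3/2 + 5*y/3 - 5/2) + 1/2

Since d/dy undoes antidifferentiation here, G(y) must give back the stated G'(y).
A general antiderivative is -3*cos(3*y**2) - 5*cos(5*y**3/2 + 5*y/3 - 5/2) + C.
The condition gives C = -3*cos(3/4) + 1/2 - 5*cos(175/48) - (-3*cos(3/4) - 5*cos(175/48)) = 1/2.
So G(y) = -3*cos(3*y**2) - 5*cos(5*y**3/2 + 5*y/3 - 5/2) + 1/2.
Check: d/dy[-3*cos(3*y**2) - 5*cos(5*y**3/2 + 5*y/3 - 5/2) + 1/2] = 75*y**2*sin(5*y**3/2 + 5*y/3 - 5/2)/2 + 18*y*sin(3*y**2) + 25*sin(5*y**3/2 + 5*y/3 - 5/2)/3, which equals G'(y).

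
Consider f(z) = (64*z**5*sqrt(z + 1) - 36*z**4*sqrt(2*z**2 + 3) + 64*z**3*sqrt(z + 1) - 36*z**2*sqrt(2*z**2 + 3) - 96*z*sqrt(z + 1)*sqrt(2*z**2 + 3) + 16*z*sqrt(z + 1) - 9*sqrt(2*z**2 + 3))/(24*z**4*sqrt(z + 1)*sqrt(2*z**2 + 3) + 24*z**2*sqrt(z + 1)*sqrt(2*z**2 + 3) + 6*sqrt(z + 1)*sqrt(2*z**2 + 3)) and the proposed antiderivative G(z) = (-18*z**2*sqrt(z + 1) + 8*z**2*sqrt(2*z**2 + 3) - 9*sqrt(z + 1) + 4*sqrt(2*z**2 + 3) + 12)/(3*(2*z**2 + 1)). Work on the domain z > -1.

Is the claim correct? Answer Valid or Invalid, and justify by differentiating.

Valid - differentiating G returns exactly f.

d/dz[G] = (64*z**5*sqrt(z + 1) - 36*z**4*sqrt(2*z**2 + 3) + 64*z**3*sqrt(z + 1) - 36*z**2*sqrt(2*z**2 + 3) - 96*z*sqrt(z + 1)*sqrt(2*z**2 + 3) + 16*z*sqrt(z + 1) - 9*sqrt(2*z**2 + 3))/(24*z**4*sqrt(z + 1)*sqrt(2*z**2 + 3) + 24*z**2*sqrt(z + 1)*sqrt(2*z**2 + 3) + 6*sqrt(z + 1)*sqrt(2*z**2 + 3))
This equals f(z) exactly, so the claim holds.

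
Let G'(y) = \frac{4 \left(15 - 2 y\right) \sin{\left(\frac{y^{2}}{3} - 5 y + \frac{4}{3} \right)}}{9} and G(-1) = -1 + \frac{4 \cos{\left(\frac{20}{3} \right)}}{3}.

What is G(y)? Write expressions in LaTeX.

G(y) = \frac{4 \cos{\left(\frac{y^{2}}{3} - 5 y + \frac{4}{3} \right)}}{3} - 1

The substitution u = \frac{y^{2}}{3} - 5 y + \frac{4}{3} works: G'(y) is exactly (dG/du)*(du/dy) for that inner function.
A general antiderivative is \frac{4 \cos{\left(\frac{y^{2}}{3} - 5 y + \frac{4}{3} \right)}}{3} + C.
The condition gives C = -1 + \frac{4 \cos{\left(\frac{20}{3} \right)}}{3} - (\frac{4 \cos{\left(\frac{20}{3} \right)}}{3}) = -1.
So G(y) = \frac{4 \cos{\left(\frac{y^{2}}{3} - 5 y + \frac{4}{3} \right)}}{3} - 1.
Check: d/dy[\frac{4 \cos{\left(\frac{y^{2}}{3} - 5 y + \frac{4}{3} \right)}}{3} - 1] = - \frac{8 y \sin{\left(\frac{y^{2}}{3} - 5 y + \frac{4}{3} \right)}}{9} + \frac{20 \sin{\left(\frac{y^{2}}{3} - 5 y + \frac{4}{3} \right)}}{3}, which equals G'(y).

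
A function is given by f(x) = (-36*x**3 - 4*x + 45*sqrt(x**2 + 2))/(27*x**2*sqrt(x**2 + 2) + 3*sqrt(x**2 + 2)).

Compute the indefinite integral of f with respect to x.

Whatever form F(x) takes, F'(x) = f(x) is non-negotiable.
Check: d/dx[-4*sqrt(x**2 + 2)/3 + 5*atan(3*x)] = (-36*x**3 - 4*x + 45*sqrt(x**2 + 2))/(27*x**2*sqrt(x**2 + 2) + 3*sqrt(x**2 + 2)) = f(x).

F(x) = -4*sqrt(x**2 + 2)/3 + 5*atan(3*x) + C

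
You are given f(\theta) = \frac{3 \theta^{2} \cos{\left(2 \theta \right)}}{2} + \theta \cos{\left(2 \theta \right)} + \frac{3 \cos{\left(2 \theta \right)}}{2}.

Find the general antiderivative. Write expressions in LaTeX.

F(\theta) = \frac{6 \theta^{2} \sin{\left(2 \theta \right)} + 4 \theta \sin{\left(2 \theta \right)} + 6 \theta \cos{\left(2 \theta \right)} + 3 \sin{\left(2 \theta \right)} + 2 \cos{\left(2 \theta \right)}}{8} + C

The integrand splits into summands that can be handled one at a time.
Check: d/d\theta[\frac{6 \theta^{2} \sin{\left(2 \theta \right)} + 4 \theta \sin{\left(2 \theta \right)} + 6 \theta \cos{\left(2 \theta \right)} + 3 \sin{\left(2 \theta \right)} + 2 \cos{\left(2 \theta \right)}}{8}] = \frac{3 \theta^{2} \cos{\left(2 \theta \right)}}{2} + \theta \cos{\left(2 \theta \right)} + \frac{3 \cos{\left(2 \theta \right)}}{2} = f(\theta).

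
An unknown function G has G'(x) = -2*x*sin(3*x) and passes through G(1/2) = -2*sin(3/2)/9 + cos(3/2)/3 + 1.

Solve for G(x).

G(x) = 2*x*cos(3*x)/3 - 2*sin(3*x)/9 + 1

Since d/dx undoes antidifferentiation here, G(x) must give back the stated G'(x).
A general antiderivative is 2*x*cos(3*x)/3 - 2*sin(3*x)/9 + C.
The condition gives C = -2*sin(3/2)/9 + cos(3/2)/3 + 1 - (-2*sin(3/2)/9 + cos(3/2)/3) = 1.
So G(x) = 2*x*cos(3*x)/3 - 2*sin(3*x)/9 + 1.
Check: d/dx[2*x*cos(3*x)/3 - 2*sin(3*x)/9 + 1] = -2*x*sin(3*x) = G'(x).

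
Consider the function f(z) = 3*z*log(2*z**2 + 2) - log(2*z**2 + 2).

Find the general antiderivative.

F(z) = (-3*z**2 + z*(3*z - 2)*log(2*z**2 + 2) + 4*z + 3*log(z**2 + 1) - 4*atan(z))/2 + C

Integrate term by term and add the pieces.
Check: d/dz[(-3*z**2 + z*(3*z - 2)*log(2*z**2 + 2) + 4*z + 3*log(z**2 + 1) - 4*atan(z))/2] = 3*z*log(z**2 + 1) + 3*z*log(2) - log(z**2 + 1) - log(2), which equals f(z).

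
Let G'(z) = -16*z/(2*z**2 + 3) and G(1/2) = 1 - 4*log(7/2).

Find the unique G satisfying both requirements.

G(z) = 1 - 4*log(2*z**2 + 3)

The substitution u = 2*z**2 + 3 works: G'(z) is exactly (dG/du)*(du/dz) for that inner function.
A general antiderivative is -4*log(2*z**2 + 3) + C.
The condition gives C = 1 - 4*log(7/2) - (-4*log(7/2)) = 1.
So G(z) = 1 - 4*log(2*z**2 + 3).
Check: d/dz[1 - 4*log(2*z**2 + 3)] = -16*z/(2*z**2 + 3) = G'(z).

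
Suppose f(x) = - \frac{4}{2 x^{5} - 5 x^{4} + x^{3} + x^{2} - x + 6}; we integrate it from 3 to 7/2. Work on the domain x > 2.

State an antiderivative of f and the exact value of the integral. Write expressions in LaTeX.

Antiderivative: F(x) = - \frac{4 \log{\left(x - 2 \right)}}{15} + \frac{32 \log{\left(x - \frac{3}{2} \right)}}{65} - \frac{2 \log{\left(x + 1 \right)}}{15} - \frac{3 \log{\left(x^{2} + 1 \right)}}{65} - \frac{22 \operatorname{atan}{\left(x \right)}}{65}; value = - \frac{22 \operatorname{atan}{\left(\frac{7}{2} \right)}}{65} - \frac{148 \log{\left(\frac{3}{2} \right)}}{195} - \frac{2 \log{\left(\frac{9}{2} \right)}}{15} - \frac{3 \log{\left(\frac{53}{4} \right)}}{65} + \frac{3 \log{\left(10 \right)}}{65} + \frac{2 \log{\left(4 \right)}}{15} + \frac{32 \log{\left(2 \right)}}{65} + \frac{22 \operatorname{atan}{\left(3 \right)}}{65}

Factor the denominator (\left(x - 2\right) \left(x + 1\right) \left(2 x - 3\right) \left(x^{2} + 1\right)) and decompose: f = - \frac{2 \left(3 x + 11\right)}{65 \left(x^{2} + 1\right)} + \frac{64}{65 \left(2 x - 3\right)} - \frac{2}{15 \left(x + 1\right)} - \frac{4}{15 \left(x - 2\right)}; each piece integrates to a log, atan, or power term.
F(x) = - \frac{4 \log{\left(x - 2 \right)}}{15} + \frac{32 \log{\left(x - \frac{3}{2} \right)}}{65} - \frac{2 \log{\left(x + 1 \right)}}{15} - \frac{3 \log{\left(x^{2} + 1 \right)}}{65} - \frac{22 \operatorname{atan}{\left(x \right)}}{65} is an antiderivative of f.
Check: d/dx[- \frac{4 \log{\left(x - 2 \right)}}{15} + \frac{32 \log{\left(x - \frac{3}{2} \right)}}{65} - \frac{2 \log{\left(x + 1 \right)}}{15} - \frac{3 \log{\left(x^{2} + 1 \right)}}{65} - \frac{22 \operatorname{atan}{\left(x \right)}}{65}] = - \frac{4}{2 x^{5} - 5 x^{4} + x^{3} + x^{2} - x + 6} = f(x).
F(7/2) = - \frac{22 \operatorname{atan}{\left(\frac{7}{2} \right)}}{65} - \frac{2 \log{\left(\frac{9}{2} \right)}}{15} - \frac{3 \log{\left(\frac{53}{4} \right)}}{65} - \frac{4 \log{\left(\frac{3}{2} \right)}}{15} + \frac{32 \log{\left(2 \right)}}{65}; F(3) = - \frac{22 \operatorname{atan}{\left(3 \right)}}{65} - \frac{2 \log{\left(4 \right)}}{15} - \frac{3 \log{\left(10 \right)}}{65} + \frac{32 \log{\left(\frac{3}{2} \right)}}{65}.
Integral = F(7/2) - F(3) = - \frac{22 \operatorname{atan}{\left(\frac{7}{2} \right)}}{65} - \frac{148 \log{\left(\frac{3}{2} \right)}}{195} - \frac{2 \log{\left(\frac{9}{2} \right)}}{15} - \frac{3 \log{\left(\frac{53}{4} \right)}}{65} + \frac{3 \log{\left(10 \right)}}{65} + \frac{2 \log{\left(4 \right)}}{15} + \frac{32 \log{\left(2 \right)}}{65} + \frac{22 \operatorname{atan}{\left(3 \right)}}{65}.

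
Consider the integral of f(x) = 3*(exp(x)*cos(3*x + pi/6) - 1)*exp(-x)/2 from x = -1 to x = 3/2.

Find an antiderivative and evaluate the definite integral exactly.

For F(x) to be correct the identity F'(x) - f(x) = 0 must hold.
F(x) = sin(3*x + pi/6)/2 + 3*exp(-x)/2 is an antiderivative of f.
Check: d/dx[sin(3*x + pi/6)/2 + 3*exp(-x)/2] = (3*exp(x)*cos(3*x + pi/6) - 3)*exp(-x)/2, which equals f(x).
F(3/2) = sin(pi/6 + 9/2)/2 + 3*exp(-3/2)/2; F(-1) = cos(pi/3 + 3)/2 + 3*exp(1)/2.
Integral = F(3/2) - F(-1) = -3*exp(1)/2 + sin(pi/6 + 9/2)/2 - cos(pi/3 + 3)/2 + 3*exp(-3/2)/2.

Antiderivative: F(x) = sin(3*x + pi/6)/2 + 3*exp(-x)/2; value = -3*exp(1)/2 + sin(pi/6 + 9/2)/2 - cos(pi/3 + 3)/2 + 3*exp(-3/2)/2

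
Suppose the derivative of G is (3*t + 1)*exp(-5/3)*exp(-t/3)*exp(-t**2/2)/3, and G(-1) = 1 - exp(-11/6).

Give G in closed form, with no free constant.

G'(t) has the shape u'v + uv' for u = -exp(-2*t) and v = exp(-t**2/2 + 5*t/3 - 5/3) — it is the derivative of the product u*v.
A general antiderivative is -exp(-2*t)*exp(-t**2/2 + 5*t/3 - 5/3) + C.
The condition gives C = 1 - exp(-11/6) - (-exp(-11/6)) = 1.
So G(t) = 1 - exp(-2*t)*exp(-t**2/2 + 5*t/3 - 5/3).
Check: d/dt[1 - exp(-2*t)*exp(-t**2/2 + 5*t/3 - 5/3)] = (3*t + 1)*exp(-5/3)*exp(-t/3)*exp(-t**2/2)/3 = G'(t).

G(t) = 1 - exp(-2*t)*exp(-t**2/2 + 5*t/3 - 5/3)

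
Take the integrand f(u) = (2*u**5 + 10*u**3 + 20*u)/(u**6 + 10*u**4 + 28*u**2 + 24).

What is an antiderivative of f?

An antiderivative is F(u) = log(u**2/2 + 3) - 1/(u**2 + 2).

Recover f(u) by differentiating a candidate F(u); any mismatch rules it out.
Check: d/du[log(u**2/2 + 3) - 1/(u**2 + 2)] = (2*u**5 + 10*u**3 + 20*u)/(u**6 + 10*u**4 + 28*u**2 + 24) = f(u).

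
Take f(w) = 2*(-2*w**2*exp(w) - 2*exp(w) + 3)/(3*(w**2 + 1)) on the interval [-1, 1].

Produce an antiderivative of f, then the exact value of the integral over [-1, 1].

Antiderivative: F(w) = -4*exp(w)/3 + 2*atan(w); value = -4*exp(1)/3 + 4*exp(-1)/3 + pi

A candidate is checked by its d/dw: the result must match f(w).
F(w) = -4*exp(w)/3 + 2*atan(w) is an antiderivative of f.
Check: d/dw[-4*exp(w)/3 + 2*atan(w)] = (-4*w**2*exp(w) - 4*exp(w) + 6)/(3*w**2 + 3), which equals f(w).
F(1) = -4*exp(1)/3 + pi/2; F(-1) = -pi/2 - 4*exp(-1)/3.
Integral = F(1) - F(-1) = -4*exp(1)/3 + 4*exp(-1)/3 + pi.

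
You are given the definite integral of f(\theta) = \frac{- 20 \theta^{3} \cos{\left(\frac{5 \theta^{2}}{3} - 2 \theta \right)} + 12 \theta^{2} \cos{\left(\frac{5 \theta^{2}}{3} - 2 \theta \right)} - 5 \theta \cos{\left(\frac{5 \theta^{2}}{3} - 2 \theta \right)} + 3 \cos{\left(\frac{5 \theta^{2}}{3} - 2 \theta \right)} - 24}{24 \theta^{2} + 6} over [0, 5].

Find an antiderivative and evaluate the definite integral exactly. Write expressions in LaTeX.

Antiderivative: F(\theta) = - \frac{\sin{\left(\frac{5 \theta^{2}}{3} - 2 \theta \right)}}{4} - 2 \operatorname{atan}{\left(2 \theta \right)}; value = - 2 \operatorname{atan}{\left(10 \right)} - \frac{\sin{\left(\frac{95}{3} \right)}}{4}

Recover f(\theta) by differentiating a candidate F(\theta); any mismatch rules it out.
F(\theta) = - \frac{\sin{\left(\frac{5 \theta^{2}}{3} - 2 \theta \right)}}{4} - 2 \operatorname{atan}{\left(2 \theta \right)} is an antiderivative of f.
Check: d/d\theta[- \frac{\sin{\left(\frac{5 \theta^{2}}{3} - 2 \theta \right)}}{4} - 2 \operatorname{atan}{\left(2 \theta \right)}] = \frac{- 20 \theta^{3} \cos{\left(\frac{5 \theta^{2}}{3} - 2 \theta \right)} + 12 \theta^{2} \cos{\left(\frac{5 \theta^{2}}{3} - 2 \theta \right)} - 5 \theta \cos{\left(\frac{5 \theta^{2}}{3} - 2 \theta \right)} + 3 \cos{\left(\frac{5 \theta^{2}}{3} - 2 \theta \right)} - 24}{24 \theta^{2} + 6} = f(\theta).
F(5) = - 2 \operatorname{atan}{\left(10 \right)} - \frac{\sin{\left(\frac{95}{3} \right)}}{4}; F(0) = 0.
Integral = F(5) - F(0) = - 2 \operatorname{atan}{\left(10 \right)} - \frac{\sin{\left(\frac{95}{3} \right)}}{4}.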